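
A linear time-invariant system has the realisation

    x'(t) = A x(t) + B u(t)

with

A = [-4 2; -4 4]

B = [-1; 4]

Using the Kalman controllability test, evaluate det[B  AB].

-68

AB = [[12], [20]]
Controllability matrix C = [B  AB] = [[-1, 12], [4, 20]]
det(C) = (-1)·20 - 12·4 = -20 - 48 = -68
Since det(C) ≠ 0, rank(C) = 2 and the system is completely controllable.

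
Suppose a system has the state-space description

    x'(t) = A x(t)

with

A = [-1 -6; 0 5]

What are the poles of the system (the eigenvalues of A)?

-1, 5

det(sI - A) = s^2 - (tr A)s + det A, with tr A = (-1) + 5 = 4 and det A = (-1)·5 - (-6)·0 = -5 - 0 = -5.
So p(s) = det(sI - A) = s^2 - 4s - 5.
Factor s^2 - 4s - 5: two numbers with sum 4 and product -5 are 5 and -1, so s^2 - 4s - 5 = (s - 5)(s + 1).
Hence p(s) = (s - 5) (s + 1), with roots -1, 5.
At least one eigenvalue has non-negative real part, so the system is not asymptotically stable.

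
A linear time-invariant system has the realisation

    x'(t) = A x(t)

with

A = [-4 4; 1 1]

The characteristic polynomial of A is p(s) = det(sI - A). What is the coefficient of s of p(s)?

3

For a 2×2 matrix, det(sI - A) = s^2 - (tr A)s + det A.
tr A = -3, det A = -8.
So p(s) = s^2 + 3s - 8.
The coefficient of s is 3.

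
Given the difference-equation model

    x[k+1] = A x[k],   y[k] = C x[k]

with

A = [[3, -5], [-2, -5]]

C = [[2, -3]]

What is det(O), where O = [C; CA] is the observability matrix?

46

CA = [[12, 5]]
Observability matrix O = [C; CA] = [[2, -3], [12, 5]]
det(O) = 2·5 - (-3)·12 = 10 - (-36) = 46
Since det(O) ≠ 0, rank(O) = 2 and the system is completely observable.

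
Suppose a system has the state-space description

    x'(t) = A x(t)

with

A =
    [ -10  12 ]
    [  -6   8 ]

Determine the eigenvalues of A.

det(sI - A) = s^2 - (tr A)s + det A, with tr A = (-10) + 8 = -2 and det A = (-10)·8 - 12·(-6) = -80 - (-72) = -8.
So p(s) = det(sI - A) = s^2 + 2s - 8.
Factor s^2 + 2s - 8: two numbers with sum -2 and product -8 are 2 and -4, so s^2 + 2s - 8 = (s - 2)(s + 4).
Hence p(s) = (s - 2) (s + 4), with roots -4, 2.
At least one eigenvalue has non-negative real part, so the system is not asymptotically stable.

-4, 2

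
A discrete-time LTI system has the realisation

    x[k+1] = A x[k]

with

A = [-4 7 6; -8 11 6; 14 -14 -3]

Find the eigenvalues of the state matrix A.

-3, 3, 4

det(zI - A) = z^3 - (tr A)z^2 + (M11 + M22 + M33)z - det A, where Mii is the 2×2 principal minor of A obtained by deleting row i and column i.
tr A = (-4) + 11 + (-3) = 4; M11 = 11·(-3) - 6·(-14) = -33 - (-84) = 51; M22 = (-4)·(-3) - 6·14 = 12 - 84 = -72; M33 = (-4)·11 - 7·(-8) = -44 - (-56) = 12; sum of minors = -9.
det A = (-4)·(11·(-3) - 6·(-14)) - 7·((-8)·(-3) - 6·14) + 6·((-8)·(-14) - 11·14) = (-4)·51 - 7·(-60) + 6·(-42) = -36.
So p(z) = det(zI - A) = z^3 - 4z^2 - 9z + 36.
Rational-root test: any integer root divides 36. Testing small divisors, z = -3 works: p(-3) = -27 + (-36) + 27 + 36 = 0, so (z + 3) is a factor.
Dividing, p(z) = (z + 3)(z^2 - 7z + 12).
Factor z^2 - 7z + 12: two numbers with sum 7 and product 12 are 4 and 3, so z^2 - 7z + 12 = (z - 4)(z - 3).
Hence p(z) = (z - 4) (z - 3) (z + 3), with roots -3, 3, 4.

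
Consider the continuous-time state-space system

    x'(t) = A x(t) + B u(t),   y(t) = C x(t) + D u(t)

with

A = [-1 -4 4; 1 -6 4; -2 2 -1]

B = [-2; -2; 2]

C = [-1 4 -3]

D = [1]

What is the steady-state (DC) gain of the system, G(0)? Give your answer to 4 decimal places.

-1.4000

G(0) = C(-A)^{-1}B + D = -C A^{-1} B + D.
det A = -10, so A^{-1} = (1/-10)·adj(A) = [[1/5, -2/5, -4/5], [7/10, -9/10, -4/5], [1, -1, -1]]
A^{-1} B = [-6/5, -6/5, -2]^T
C A^{-1} B = 12/5
G(0) = D - C A^{-1} B = 1 - (12/5) = -7/5 ≈ -1.4000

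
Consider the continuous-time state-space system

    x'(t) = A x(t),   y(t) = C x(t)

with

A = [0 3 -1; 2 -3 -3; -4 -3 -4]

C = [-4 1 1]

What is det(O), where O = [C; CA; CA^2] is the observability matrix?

CA = [[-2, -18, -3]]
CA^2 = [[-24, 57, 68]]
Observability matrix O = [C; CA; CA^2] = [[-4, 1, 1], [-2, -18, -3], [-24, 57, 68]]
Expanding along the first row, det(O) = (-4)·((-18)·68 - (-3)·57) - 1·((-2)·68 - (-3)·(-24)) + 1·((-2)·57 - (-18)·(-24)) = (-4)·(-1053) - 1·(-208) + 1·(-546) = 3874
Since det(O) ≠ 0, rank(O) = 3 and the system is completely observable.

3874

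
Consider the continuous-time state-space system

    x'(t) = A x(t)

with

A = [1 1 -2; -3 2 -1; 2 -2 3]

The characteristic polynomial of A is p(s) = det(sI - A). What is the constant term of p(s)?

-7

Expand det(sI - A) for the 3×3 matrix.
p(s) = s^3 - 6s^2 + 16s - 7.
(Check: constant term = det(-A) = (-1)^3 det A = -7; coefficient of s^2 = -tr A = -6.)
The constant term is -7.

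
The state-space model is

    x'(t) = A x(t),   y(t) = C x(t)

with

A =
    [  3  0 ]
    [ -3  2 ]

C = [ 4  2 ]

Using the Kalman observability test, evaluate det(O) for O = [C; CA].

4

CA = [[6, 4]]
Observability matrix O = [C; CA] = [[4, 2], [6, 4]]
det(O) = 4·4 - 2·6 = 16 - 12 = 4
Since det(O) ≠ 0, rank(O) = 2 and the system is completely observable.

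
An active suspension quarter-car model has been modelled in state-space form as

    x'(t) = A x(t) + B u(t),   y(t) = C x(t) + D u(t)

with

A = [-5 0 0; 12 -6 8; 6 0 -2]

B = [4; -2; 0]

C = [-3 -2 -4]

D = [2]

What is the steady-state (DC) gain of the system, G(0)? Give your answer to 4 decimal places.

G(0) = C(-A)^{-1}B + D = -C A^{-1} B + D.
det A = -60, so A^{-1} = (1/-60)·adj(A) = [[-1/5, 0, 0], [-6/5, -1/6, -2/3], [-3/5, 0, -1/2]]
A^{-1} B = [-4/5, -67/15, -12/5]^T
C A^{-1} B = 314/15
G(0) = D - C A^{-1} B = 2 - (314/15) = -284/15 ≈ -18.9333

-18.9333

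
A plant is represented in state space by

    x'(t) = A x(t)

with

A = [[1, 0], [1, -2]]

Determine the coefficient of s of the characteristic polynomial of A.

For a 2×2 matrix, det(sI - A) = s^2 - (tr A)s + det A.
tr A = -1, det A = -2.
So p(s) = s^2 + s - 2.
The coefficient of s is 1.

1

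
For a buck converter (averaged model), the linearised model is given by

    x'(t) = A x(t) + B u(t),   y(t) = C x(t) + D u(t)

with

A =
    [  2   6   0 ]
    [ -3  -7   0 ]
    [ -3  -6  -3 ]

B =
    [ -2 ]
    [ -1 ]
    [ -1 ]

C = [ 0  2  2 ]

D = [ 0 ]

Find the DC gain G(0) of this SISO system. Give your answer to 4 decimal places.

G(0) = C(-A)^{-1}B + D = -C A^{-1} B + D.
det A = -12, so A^{-1} = (1/-12)·adj(A) = [[-7/4, -3/2, 0], [3/4, 1/2, 0], [1/4, 1/2, -1/3]]
A^{-1} B = [5, -2, -2/3]^T
C A^{-1} B = -16/3
G(0) = D - C A^{-1} B = 0 - (-16/3) = 16/3 ≈ 5.3333

5.3333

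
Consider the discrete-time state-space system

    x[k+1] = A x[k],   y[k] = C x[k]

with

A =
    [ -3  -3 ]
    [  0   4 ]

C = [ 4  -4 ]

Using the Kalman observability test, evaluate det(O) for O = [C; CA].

-160

CA = [[-12, -28]]
Observability matrix O = [C; CA] = [[4, -4], [-12, -28]]
det(O) = 4·(-28) - (-4)·(-12) = -112 - 48 = -160
Since det(O) ≠ 0, rank(O) = 2 and the system is completely observable.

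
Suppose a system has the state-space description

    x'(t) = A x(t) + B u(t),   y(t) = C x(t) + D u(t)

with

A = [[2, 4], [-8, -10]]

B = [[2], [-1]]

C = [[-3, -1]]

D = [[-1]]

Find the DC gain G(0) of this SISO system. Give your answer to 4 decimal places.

-3.8333

G(0) = C(-A)^{-1}B + D = -C A^{-1} B + D.
det A = 12, so A^{-1} = (1/12)·adj(A) = [[-5/6, -1/3], [2/3, 1/6]]
A^{-1} B = [-4/3, 7/6]^T
C A^{-1} B = 17/6
G(0) = D - C A^{-1} B = -1 - (17/6) = -23/6 ≈ -3.8333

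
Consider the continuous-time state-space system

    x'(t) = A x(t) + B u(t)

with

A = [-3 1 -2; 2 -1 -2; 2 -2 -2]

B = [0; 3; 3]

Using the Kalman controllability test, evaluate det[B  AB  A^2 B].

AB = [[-3], [-9], [-12]]
A^2B = [[24], [27], [36]]
Controllability matrix C = [B  AB  A^2B] = [[0, -3, 24], [3, -9, 27], [3, -12, 36]]
Expanding along the first row, det(C) = 0·((-9)·36 - 27·(-12)) - (-3)·(3·36 - 27·3) + 24·(3·(-12) - (-9)·3) = 0·0 - (-3)·27 + 24·(-9) = -135
Since det(C) ≠ 0, rank(C) = 3 and the system is completely controllable.

-135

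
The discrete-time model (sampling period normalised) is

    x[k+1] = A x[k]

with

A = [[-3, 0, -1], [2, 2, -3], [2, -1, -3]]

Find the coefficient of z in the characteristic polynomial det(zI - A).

-4

Expand det(zI - A) for the 3×3 matrix.
p(z) = z^3 + 4z^2 - 4z - 33.
(Check: constant term = det(-A) = (-1)^3 det A = -33; coefficient of z^2 = -tr A = 4.)
The coefficient of z is -4.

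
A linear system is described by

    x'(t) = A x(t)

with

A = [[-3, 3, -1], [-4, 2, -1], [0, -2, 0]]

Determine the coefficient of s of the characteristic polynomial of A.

Expand det(sI - A) for the 3×3 matrix.
p(s) = s^3 + s^2 + 4s + 2.
(Check: constant term = det(-A) = (-1)^3 det A = 2; coefficient of s^2 = -tr A = 1.)
The coefficient of s is 4.

4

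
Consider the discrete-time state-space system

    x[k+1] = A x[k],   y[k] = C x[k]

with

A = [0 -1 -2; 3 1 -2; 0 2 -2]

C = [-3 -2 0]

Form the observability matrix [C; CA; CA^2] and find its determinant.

900

CA = [[-6, 1, 10]]
CA^2 = [[3, 27, -10]]
Observability matrix O = [C; CA; CA^2] = [[-3, -2, 0], [-6, 1, 10], [3, 27, -10]]
Expanding along the first row, det(O) = (-3)·(1·(-10) - 10·27) - (-2)·((-6)·(-10) - 10·3) + 0·((-6)·27 - 1·3) = (-3)·(-280) - (-2)·30 + 0·(-165) = 900
Since det(O) ≠ 0, rank(O) = 3 and the system is completely observable.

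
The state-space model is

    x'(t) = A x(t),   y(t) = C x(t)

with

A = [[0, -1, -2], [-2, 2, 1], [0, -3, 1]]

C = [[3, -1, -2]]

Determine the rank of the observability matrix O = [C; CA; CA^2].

3

CA = [[2, 1, -9]]
CA^2 = [[-2, 27, -12]]
Observability matrix O = [C; CA; CA^2] = [[3, -1, -2], [2, 1, -9], [-2, 27, -12]]
det(O) = 3·(1·(-12) - (-9)·27) - (-1)·(2·(-12) - (-9)·(-2)) + (-2)·(2·27 - 1·(-2)) = 3·231 - (-1)·(-42) + (-2)·56 = 539 ≠ 0, so rank(O) = 3.
rank(O) = 3 = n, so the pair (A, C) is completely observable.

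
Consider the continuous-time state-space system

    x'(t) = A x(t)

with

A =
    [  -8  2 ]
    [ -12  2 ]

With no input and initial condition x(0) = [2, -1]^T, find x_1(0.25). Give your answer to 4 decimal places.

det(sI - A) = s^2 - (tr A)s + det A, with tr A = (-8) + 2 = -6 and det A = (-8)·2 - 2·(-12) = -16 - (-24) = 8.
So p(s) = det(sI - A) = s^2 + 6s + 8.
Factor s^2 + 6s + 8: two numbers with sum -6 and product 8 are -2 and -4, so s^2 + 6s + 8 = (s + 2)(s + 4).
Hence p(s) = (s + 2) (s + 4), with roots -4, -2.
The eigenvalues -4, -2 are distinct and real, so A is diagonalisable and x(t) = e^{At} x(0) = V diag(e^{λ_i t}) V^{-1} x(0), where the columns of V are the eigenvectors.
λ = -4: A - (-4)I = [[-4, 2], [-12, 6]]. Row 1 gives (-4)·v1 + 2·v2 = 0, so take v_1 = [1, 2]^T.
λ = -2: A - (-2)I = [[-6, 2], [-12, 4]]. Row 1 gives (-6)·v1 + 2·v2 = 0, so take v_2 = [1, 3]^T.
V = [v_1 v_2] = [[1, 1], [2, 3]] has det V = 1, so V^{-1} = adj(V)/det V = [[3, -1], [-2, 1]].
Modal coordinates z(0) = V^{-1} x(0): 3·2 + (-1)·(-1) = 7; (-2)·2 + 1·(-1) = -5; so z(0) = [7, -5]^T.
x_1(t) = Σ_i (v_i)_1 · z_i(0) · e^{λ_i t} (row 1 of V times the modal terms).
x_1(0.25) = 1·7·e^{-4·0.25} + 1·(-5)·e^{-2·0.25} = 7·0.367879 + (-5)·0.606531 = -0.4575.

-0.4575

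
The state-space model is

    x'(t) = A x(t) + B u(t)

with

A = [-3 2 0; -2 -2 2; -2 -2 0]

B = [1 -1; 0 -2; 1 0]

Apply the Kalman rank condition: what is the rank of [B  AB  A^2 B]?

3

AB = [[-3, -1], [0, 6], [-2, 6]]
A^2B = [[9, 15], [2, 2], [6, -10]]
Controllability matrix C = [B  AB  A^2B] = [[1, -1, -3, -1, 9, 15], [0, -2, 0, 6, 2, 2], [1, 0, -2, 6, 6, -10]]
Take the 3×3 submatrix of C formed by columns 1, 2, 3: [[1, -1, -3], [0, -2, 0], [1, 0, -2]]. Its determinant is 1·((-2)·(-2) - 0·0) - (-1)·(0·(-2) - 0·1) + (-3)·(0·0 - (-2)·1) = 1·4 - (-1)·0 + (-3)·2 = -2 ≠ 0.
So rank(C) ≥ 3; since C has 3 rows, rank(C) = 3.
rank(C) = 3 = n, so the pair (A, B) is completely controllable.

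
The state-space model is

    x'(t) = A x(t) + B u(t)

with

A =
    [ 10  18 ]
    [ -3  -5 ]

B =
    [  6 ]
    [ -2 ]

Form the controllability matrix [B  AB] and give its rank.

1

AB = [[24], [-8]]
Controllability matrix C = [B  AB] = [[6, 24], [-2, -8]]
Every column of C is a scalar multiple of column 1 = [6, -2] (multipliers 1, 4), so the columns span a one-dimensional space.
C ≠ 0, hence rank(C) = 1.
rank(C) = 1 < n = 2, so the pair (A, B) is not completely controllable.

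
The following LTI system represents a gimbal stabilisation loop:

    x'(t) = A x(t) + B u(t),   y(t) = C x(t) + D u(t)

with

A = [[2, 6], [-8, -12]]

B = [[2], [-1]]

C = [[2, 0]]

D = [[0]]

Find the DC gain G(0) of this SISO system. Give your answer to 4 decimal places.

1.5000

G(0) = C(-A)^{-1}B + D = -C A^{-1} B + D.
det A = 24, so A^{-1} = (1/24)·adj(A) = [[-1/2, -1/4], [1/3, 1/12]]
A^{-1} B = [-3/4, 7/12]^T
C A^{-1} B = -3/2
G(0) = D - C A^{-1} B = 0 - (-3/2) = 3/2 ≈ 1.5000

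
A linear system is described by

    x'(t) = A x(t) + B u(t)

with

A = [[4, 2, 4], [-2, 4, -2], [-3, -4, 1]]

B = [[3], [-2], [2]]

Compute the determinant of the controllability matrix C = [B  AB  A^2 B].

-2536

AB = [[16], [-18], [1]]
A^2B = [[32], [-106], [25]]
Controllability matrix C = [B  AB  A^2B] = [[3, 16, 32], [-2, -18, -106], [2, 1, 25]]
Expanding along the first row, det(C) = 3·((-18)·25 - (-106)·1) - 16·((-2)·25 - (-106)·2) + 32·((-2)·1 - (-18)·2) = 3·(-344) - 16·162 + 32·34 = -2536
Since det(C) ≠ 0, rank(C) = 3 and the system is completely controllable.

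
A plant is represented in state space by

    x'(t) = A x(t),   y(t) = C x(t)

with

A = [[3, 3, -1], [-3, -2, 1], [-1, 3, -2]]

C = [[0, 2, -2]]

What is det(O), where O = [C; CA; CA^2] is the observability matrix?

-32

CA = [[-4, -10, 6]]
CA^2 = [[12, 26, -18]]
Observability matrix O = [C; CA; CA^2] = [[0, 2, -2], [-4, -10, 6], [12, 26, -18]]
Expanding along the first row, det(O) = 0·((-10)·(-18) - 6·26) - 2·((-4)·(-18) - 6·12) + (-2)·((-4)·26 - (-10)·12) = 0·24 - 2·0 + (-2)·16 = -32
Since det(O) ≠ 0, rank(O) = 3 and the system is completely observable.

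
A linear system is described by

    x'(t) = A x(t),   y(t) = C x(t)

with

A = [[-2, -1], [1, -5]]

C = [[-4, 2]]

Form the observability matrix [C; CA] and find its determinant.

4

CA = [[10, -6]]
Observability matrix O = [C; CA] = [[-4, 2], [10, -6]]
det(O) = (-4)·(-6) - 2·10 = 24 - 20 = 4
Since det(O) ≠ 0, rank(O) = 2 and the system is completely observable.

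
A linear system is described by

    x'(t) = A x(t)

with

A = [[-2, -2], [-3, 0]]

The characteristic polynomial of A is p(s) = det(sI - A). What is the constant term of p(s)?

-6

For a 2×2 matrix, det(sI - A) = s^2 - (tr A)s + det A.
tr A = -2, det A = -6.
So p(s) = s^2 + 2s - 6.
The constant term is -6.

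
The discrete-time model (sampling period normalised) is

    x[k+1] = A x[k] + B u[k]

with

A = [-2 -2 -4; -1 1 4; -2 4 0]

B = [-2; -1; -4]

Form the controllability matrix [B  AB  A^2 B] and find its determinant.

-1312

AB = [[22], [-15], [0]]
A^2B = [[-14], [-37], [-104]]
Controllability matrix C = [B  AB  A^2B] = [[-2, 22, -14], [-1, -15, -37], [-4, 0, -104]]
Expanding along the first row, det(C) = (-2)·((-15)·(-104) - (-37)·0) - 22·((-1)·(-104) - (-37)·(-4)) + (-14)·((-1)·0 - (-15)·(-4)) = (-2)·1560 - 22·(-44) + (-14)·(-60) = -1312
Since det(C) ≠ 0, rank(C) = 3 and the system is completely controllable.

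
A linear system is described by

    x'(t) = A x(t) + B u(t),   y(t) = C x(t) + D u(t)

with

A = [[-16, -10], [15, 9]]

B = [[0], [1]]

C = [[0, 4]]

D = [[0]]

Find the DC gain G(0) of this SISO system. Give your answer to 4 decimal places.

10.6667

G(0) = C(-A)^{-1}B + D = -C A^{-1} B + D.
det A = 6, so A^{-1} = (1/6)·adj(A) = [[3/2, 5/3], [-5/2, -8/3]]
A^{-1} B = [5/3, -8/3]^T
C A^{-1} B = -32/3
G(0) = D - C A^{-1} B = 0 - (-32/3) = 32/3 ≈ 10.6667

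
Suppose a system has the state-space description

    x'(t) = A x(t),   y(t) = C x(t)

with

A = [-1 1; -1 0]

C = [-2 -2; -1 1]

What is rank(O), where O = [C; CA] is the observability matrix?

2

CA = [[4, -2], [0, -1]]
Observability matrix O = [C; CA] = [[-2, -2], [-1, 1], [4, -2], [0, -1]]
Take the 2×2 submatrix of O formed by rows 1, 2: [[-2, -2], [-1, 1]]. Its determinant is (-2)·1 - (-2)·(-1) = -2 - 2 = -4 ≠ 0.
So rank(O) ≥ 2; since O has 2 columns, rank(O) = 2.
rank(O) = 2 = n, so the pair (A, C) is completely observable.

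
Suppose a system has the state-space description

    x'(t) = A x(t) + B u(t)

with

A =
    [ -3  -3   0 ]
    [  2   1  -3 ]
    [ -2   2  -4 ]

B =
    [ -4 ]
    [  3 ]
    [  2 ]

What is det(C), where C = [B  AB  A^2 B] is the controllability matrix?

AB = [[3], [-11], [6]]
A^2B = [[24], [-23], [-52]]
Controllability matrix C = [B  AB  A^2B] = [[-4, 3, 24], [3, -11, -23], [2, 6, -52]]
Expanding along the first row, det(C) = (-4)·((-11)·(-52) - (-23)·6) - 3·(3·(-52) - (-23)·2) + 24·(3·6 - (-11)·2) = (-4)·710 - 3·(-110) + 24·40 = -1550
Since det(C) ≠ 0, rank(C) = 3 and the system is completely controllable.

-1550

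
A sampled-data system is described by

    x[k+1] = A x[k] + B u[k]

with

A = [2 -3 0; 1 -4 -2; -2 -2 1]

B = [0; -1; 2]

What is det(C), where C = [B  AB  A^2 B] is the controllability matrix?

AB = [[3], [0], [4]]
A^2B = [[6], [-5], [-2]]
Controllability matrix C = [B  AB  A^2B] = [[0, 3, 6], [-1, 0, -5], [2, 4, -2]]
Expanding along the first row, det(C) = 0·(0·(-2) - (-5)·4) - 3·((-1)·(-2) - (-5)·2) + 6·((-1)·4 - 0·2) = 0·20 - 3·12 + 6·(-4) = -60
Since det(C) ≠ 0, rank(C) = 3 and the system is completely controllable.

-60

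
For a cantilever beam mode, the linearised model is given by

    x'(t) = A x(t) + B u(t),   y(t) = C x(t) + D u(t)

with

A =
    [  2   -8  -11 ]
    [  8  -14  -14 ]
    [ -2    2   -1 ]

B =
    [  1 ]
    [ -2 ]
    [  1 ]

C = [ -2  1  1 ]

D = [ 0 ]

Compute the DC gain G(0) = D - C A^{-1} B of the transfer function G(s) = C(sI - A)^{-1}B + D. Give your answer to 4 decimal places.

G(0) = C(-A)^{-1}B + D = -C A^{-1} B + D.
det A = -72, so A^{-1} = (1/-72)·adj(A) = [[-7/12, 5/12, 7/12], [-1/2, 1/3, 5/6], [1/6, -1/6, -1/2]]
A^{-1} B = [-5/6, -1/3, 0]^T
C A^{-1} B = 4/3
G(0) = D - C A^{-1} B = 0 - (4/3) = -4/3 ≈ -1.3333

-1.3333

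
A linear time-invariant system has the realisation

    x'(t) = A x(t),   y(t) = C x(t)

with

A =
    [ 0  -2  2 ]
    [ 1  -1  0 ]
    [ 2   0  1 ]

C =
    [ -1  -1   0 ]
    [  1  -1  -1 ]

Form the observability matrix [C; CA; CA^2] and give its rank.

CA = [[-1, 3, -2], [-3, -1, 1]]
CA^2 = [[-1, -1, -4], [1, 7, -5]]
Observability matrix O = [C; CA; CA^2] = [[-1, -1, 0], [1, -1, -1], [-1, 3, -2], [-3, -1, 1], [-1, -1, -4], [1, 7, -5]]
Take the 3×3 submatrix of O formed by rows 1, 2, 3: [[-1, -1, 0], [1, -1, -1], [-1, 3, -2]]. Its determinant is (-1)·((-1)·(-2) - (-1)·3) - (-1)·(1·(-2) - (-1)·(-1)) + 0·(1·3 - (-1)·(-1)) = (-1)·5 - (-1)·(-3) + 0·2 = -8 ≠ 0.
So rank(O) ≥ 3; since O has 3 columns, rank(O) = 3.
rank(O) = 3 = n, so the pair (A, C) is completely observable.

3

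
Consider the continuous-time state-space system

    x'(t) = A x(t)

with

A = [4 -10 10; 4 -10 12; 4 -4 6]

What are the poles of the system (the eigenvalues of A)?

-6, 2, 4

det(sI - A) = s^3 - (tr A)s^2 + (M11 + M22 + M33)s - det A, where Mii is the 2×2 principal minor of A obtained by deleting row i and column i.
tr A = 4 + (-10) + 6 = 0; M11 = (-10)·6 - 12·(-4) = -60 - (-48) = -12; M22 = 4·6 - 10·4 = 24 - 40 = -16; M33 = 4·(-10) - (-10)·4 = -40 - (-40) = 0; sum of minors = -28.
det A = 4·((-10)·6 - 12·(-4)) - (-10)·(4·6 - 12·4) + 10·(4·(-4) - (-10)·4) = 4·(-12) - (-10)·(-24) + 10·24 = -48.
So p(s) = det(sI - A) = s^3 - 28s + 48.
Rational-root test: any integer root divides 48. Testing small divisors, s = 2 works: p(2) = 8 + 0 + (-56) + 48 = 0, so (s - 2) is a factor.
Dividing, p(s) = (s - 2)(s^2 + 2s - 24).
Factor s^2 + 2s - 24: two numbers with sum -2 and product -24 are 4 and -6, so s^2 + 2s - 24 = (s - 4)(s + 6).
Hence p(s) = (s - 4) (s - 2) (s + 6), with roots -6, 2, 4.
At least one eigenvalue has non-negative real part, so the system is not asymptotically stable.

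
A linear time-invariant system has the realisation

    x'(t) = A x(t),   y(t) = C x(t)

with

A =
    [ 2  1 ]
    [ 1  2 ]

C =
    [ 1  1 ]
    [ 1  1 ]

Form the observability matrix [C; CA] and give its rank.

CA = [[3, 3], [3, 3]]
Observability matrix O = [C; CA] = [[1, 1], [1, 1], [3, 3], [3, 3]]
Every row of O is a scalar multiple of row 1 = [1, 1] (multipliers 1, 1, 3, 3), so the rows span a one-dimensional space.
O ≠ 0, hence rank(O) = 1.
rank(O) = 1 < n = 2, so the pair (A, C) is not completely observable.

1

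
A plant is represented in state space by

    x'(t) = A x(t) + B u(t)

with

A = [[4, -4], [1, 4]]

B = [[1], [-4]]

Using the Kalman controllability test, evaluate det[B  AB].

AB = [[20], [-15]]
Controllability matrix C = [B  AB] = [[1, 20], [-4, -15]]
det(C) = 1·(-15) - 20·(-4) = -15 - (-80) = 65
Since det(C) ≠ 0, rank(C) = 2 and the system is completely controllable.

65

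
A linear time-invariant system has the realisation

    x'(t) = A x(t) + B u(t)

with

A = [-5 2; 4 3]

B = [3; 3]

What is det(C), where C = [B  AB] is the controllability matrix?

AB = [[-9], [21]]
Controllability matrix C = [B  AB] = [[3, -9], [3, 21]]
det(C) = 3·21 - (-9)·3 = 63 - (-27) = 90
Since det(C) ≠ 0, rank(C) = 2 and the system is completely controllable.

90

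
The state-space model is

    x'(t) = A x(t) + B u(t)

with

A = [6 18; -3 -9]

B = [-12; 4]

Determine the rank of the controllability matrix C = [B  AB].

1

AB = [[0], [0]]
Controllability matrix C = [B  AB] = [[-12, 0], [4, 0]]
Every column of C is a scalar multiple of column 1 = [-12, 4] (multipliers 1, 0), so the columns span a one-dimensional space.
C ≠ 0, hence rank(C) = 1.
rank(C) = 1 < n = 2, so the pair (A, B) is not completely controllable.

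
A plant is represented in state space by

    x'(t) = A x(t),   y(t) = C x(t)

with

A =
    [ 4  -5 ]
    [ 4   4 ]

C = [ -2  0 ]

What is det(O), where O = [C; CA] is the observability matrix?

-20

CA = [[-8, 10]]
Observability matrix O = [C; CA] = [[-2, 0], [-8, 10]]
det(O) = (-2)·10 - 0·(-8) = -20 - 0 = -20
Since det(O) ≠ 0, rank(O) = 2 and the system is completely observable.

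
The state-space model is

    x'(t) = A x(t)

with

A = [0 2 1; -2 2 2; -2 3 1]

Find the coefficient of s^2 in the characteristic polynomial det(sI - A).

Expand det(sI - A) for the 3×3 matrix.
p(s) = s^3 - 3s^2 + 2s + 6.
(Check: constant term = det(-A) = (-1)^3 det A = 6; coefficient of s^2 = -tr A = -3.)
The coefficient of s^2 is -3.

-3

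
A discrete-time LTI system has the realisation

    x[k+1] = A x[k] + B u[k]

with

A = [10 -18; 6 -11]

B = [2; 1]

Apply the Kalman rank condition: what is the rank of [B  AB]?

1

AB = [[2], [1]]
Controllability matrix C = [B  AB] = [[2, 2], [1, 1]]
Every column of C is a scalar multiple of column 1 = [2, 1] (multipliers 1, 1), so the columns span a one-dimensional space.
C ≠ 0, hence rank(C) = 1.
rank(C) = 1 < n = 2, so the pair (A, B) is not completely controllable.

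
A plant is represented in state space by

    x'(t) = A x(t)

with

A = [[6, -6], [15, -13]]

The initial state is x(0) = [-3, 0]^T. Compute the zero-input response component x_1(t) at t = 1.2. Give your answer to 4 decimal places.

-0.5975

det(sI - A) = s^2 - (tr A)s + det A, with tr A = 6 + (-13) = -7 and det A = 6·(-13) - (-6)·15 = -78 - (-90) = 12.
So p(s) = det(sI - A) = s^2 + 7s + 12.
Factor s^2 + 7s + 12: two numbers with sum -7 and product 12 are -3 and -4, so s^2 + 7s + 12 = (s + 3)(s + 4).
Hence p(s) = (s + 3) (s + 4), with roots -4, -3.
The eigenvalues -4, -3 are distinct and real, so A is diagonalisable and x(t) = e^{At} x(0) = V diag(e^{λ_i t}) V^{-1} x(0), where the columns of V are the eigenvectors.
λ = -4: A - (-4)I = [[10, -6], [15, -9]]. Row 1 gives 10·v1 + (-6)·v2 = 0, so take v_1 = [3, 5]^T.
λ = -3: A - (-3)I = [[9, -6], [15, -10]]. Row 1 gives 9·v1 + (-6)·v2 = 0, so take v_2 = [2, 3]^T.
V = [v_1 v_2] = [[3, 2], [5, 3]] has det V = -1, so V^{-1} = adj(V)/det V = [[-3, 2], [5, -3]].
Modal coordinates z(0) = V^{-1} x(0): (-3)·(-3) + 2·0 = 9; 5·(-3) + (-3)·0 = -15; so z(0) = [9, -15]^T.
x_1(t) = Σ_i (v_i)_1 · z_i(0) · e^{λ_i t} (row 1 of V times the modal terms).
x_1(1.2) = 3·9·e^{-4·1.2} + 2·(-15)·e^{-3·1.2} = 27·0.008230 + (-30)·0.027324 = -0.5975.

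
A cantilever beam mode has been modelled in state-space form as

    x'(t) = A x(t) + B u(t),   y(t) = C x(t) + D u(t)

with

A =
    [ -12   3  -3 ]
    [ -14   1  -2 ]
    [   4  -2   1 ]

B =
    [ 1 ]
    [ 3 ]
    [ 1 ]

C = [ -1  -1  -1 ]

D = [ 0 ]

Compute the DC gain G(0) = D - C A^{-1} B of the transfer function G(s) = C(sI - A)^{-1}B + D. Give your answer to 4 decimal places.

G(0) = C(-A)^{-1}B + D = -C A^{-1} B + D.
det A = -18, so A^{-1} = (1/-18)·adj(A) = [[1/6, -1/6, 1/6], [-1/3, 0, -1], [-4/3, 2/3, -5/3]]
A^{-1} B = [-1/6, -4/3, -1]^T
C A^{-1} B = 5/2
G(0) = D - C A^{-1} B = 0 - (5/2) = -5/2 ≈ -2.5000

-2.5000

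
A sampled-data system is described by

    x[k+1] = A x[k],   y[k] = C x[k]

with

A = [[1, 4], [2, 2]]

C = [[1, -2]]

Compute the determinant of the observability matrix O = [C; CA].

-6

CA = [[-3, 0]]
Observability matrix O = [C; CA] = [[1, -2], [-3, 0]]
det(O) = 1·0 - (-2)·(-3) = 0 - 6 = -6
Since det(O) ≠ 0, rank(O) = 2 and the system is completely observable.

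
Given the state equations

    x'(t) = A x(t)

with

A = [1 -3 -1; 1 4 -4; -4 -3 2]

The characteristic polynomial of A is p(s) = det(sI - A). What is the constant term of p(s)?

Expand det(sI - A) for the 3×3 matrix.
p(s) = s^3 - 7s^2 + s + 59.
(Check: constant term = det(-A) = (-1)^3 det A = 59; coefficient of s^2 = -tr A = -7.)
The constant term is 59.

59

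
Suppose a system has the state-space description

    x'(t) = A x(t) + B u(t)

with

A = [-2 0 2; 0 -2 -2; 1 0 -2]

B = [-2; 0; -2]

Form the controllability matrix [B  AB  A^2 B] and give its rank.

AB = [[0], [4], [2]]
A^2B = [[4], [-12], [-4]]
Controllability matrix C = [B  AB  A^2B] = [[-2, 0, 4], [0, 4, -12], [-2, 2, -4]]
det(C) = (-2)·(4·(-4) - (-12)·2) - 0·(0·(-4) - (-12)·(-2)) + 4·(0·2 - 4·(-2)) = (-2)·8 - 0·(-24) + 4·8 = 16 ≠ 0, so rank(C) = 3.
rank(C) = 3 = n, so the pair (A, B) is completely controllable.

3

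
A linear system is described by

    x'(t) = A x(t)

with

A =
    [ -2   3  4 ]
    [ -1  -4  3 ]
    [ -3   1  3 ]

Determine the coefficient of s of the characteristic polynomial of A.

Expand det(sI - A) for the 3×3 matrix.
p(s) = s^3 + 3s^2 + 2s + 40.
(Check: constant term = det(-A) = (-1)^3 det A = 40; coefficient of s^2 = -tr A = 3.)
The coefficient of s is 2.

2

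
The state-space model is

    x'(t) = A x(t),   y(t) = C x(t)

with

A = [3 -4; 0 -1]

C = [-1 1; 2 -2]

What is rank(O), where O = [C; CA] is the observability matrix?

CA = [[-3, 3], [6, -6]]
Observability matrix O = [C; CA] = [[-1, 1], [2, -2], [-3, 3], [6, -6]]
Every row of O is a scalar multiple of row 1 = [-1, 1] (multipliers 1, -2, 3, -6), so the rows span a one-dimensional space.
O ≠ 0, hence rank(O) = 1.
rank(O) = 1 < n = 2, so the pair (A, C) is not completely observable.

1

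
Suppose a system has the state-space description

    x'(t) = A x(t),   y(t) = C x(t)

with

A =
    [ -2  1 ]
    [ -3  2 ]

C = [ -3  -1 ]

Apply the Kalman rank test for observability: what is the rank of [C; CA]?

2

CA = [[9, -5]]
Observability matrix O = [C; CA] = [[-3, -1], [9, -5]]
det(O) = (-3)·(-5) - (-1)·9 = 15 - (-9) = 24 ≠ 0, so rank(O) = 2.
rank(O) = 2 = n, so the pair (A, C) is completely observable.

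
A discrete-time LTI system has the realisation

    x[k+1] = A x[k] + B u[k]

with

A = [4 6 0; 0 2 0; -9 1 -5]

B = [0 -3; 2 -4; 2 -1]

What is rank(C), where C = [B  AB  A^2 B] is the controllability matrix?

AB = [[12, -36], [4, -8], [-8, 28]]
A^2B = [[72, -192], [8, -16], [-64, 176]]
Controllability matrix C = [B  AB  A^2B] = [[0, -3, 12, -36, 72, -192], [2, -4, 4, -8, 8, -16], [2, -1, -8, 28, -64, 176]]
The rows r1, r2, r3 of C are linearly dependent: r1 - r2 + r3 = 0 (check each entry), so rank(C) ≤ 2.
The 2×2 minor from rows 1, 2, columns 1, 2 is 0·(-4) - (-3)·2 = 0 - (-6) = 6 ≠ 0, so rank(C) = 2.
rank(C) = 2 < n = 3, so the pair (A, B) is not completely controllable.

2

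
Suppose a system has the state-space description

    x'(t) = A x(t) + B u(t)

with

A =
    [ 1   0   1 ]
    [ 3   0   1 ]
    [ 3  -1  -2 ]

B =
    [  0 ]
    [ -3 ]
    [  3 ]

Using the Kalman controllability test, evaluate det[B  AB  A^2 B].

162

AB = [[3], [3], [-3]]
A^2B = [[0], [6], [12]]
Controllability matrix C = [B  AB  A^2B] = [[0, 3, 0], [-3, 3, 6], [3, -3, 12]]
Expanding along the first row, det(C) = 0·(3·12 - 6·(-3)) - 3·((-3)·12 - 6·3) + 0·((-3)·(-3) - 3·3) = 0·54 - 3·(-54) + 0·0 = 162
Since det(C) ≠ 0, rank(C) = 3 and the system is completely controllable.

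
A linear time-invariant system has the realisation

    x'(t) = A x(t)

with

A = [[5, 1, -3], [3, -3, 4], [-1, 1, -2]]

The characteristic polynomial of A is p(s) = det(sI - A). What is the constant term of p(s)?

-12

Expand det(sI - A) for the 3×3 matrix.
p(s) = s^3 - 29s - 12.
(Check: constant term = det(-A) = (-1)^3 det A = -12; coefficient of s^2 = -tr A = 0.)
The constant term is -12.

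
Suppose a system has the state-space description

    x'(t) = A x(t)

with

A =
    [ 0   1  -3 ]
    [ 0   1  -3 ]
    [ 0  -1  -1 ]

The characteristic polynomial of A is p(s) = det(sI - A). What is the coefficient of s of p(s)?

-4

Expand det(sI - A) for the 3×3 matrix.
p(s) = s^3 - 4s.
(Check: constant term = det(-A) = (-1)^3 det A = 0; coefficient of s^2 = -tr A = 0.)
The coefficient of s is -4.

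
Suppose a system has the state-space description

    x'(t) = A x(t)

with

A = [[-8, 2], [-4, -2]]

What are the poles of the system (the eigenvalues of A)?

det(sI - A) = s^2 - (tr A)s + det A, with tr A = (-8) + (-2) = -10 and det A = (-8)·(-2) - 2·(-4) = 16 - (-8) = 24.
So p(s) = det(sI - A) = s^2 + 10s + 24.
Factor s^2 + 10s + 24: two numbers with sum -10 and product 24 are -4 and -6, so s^2 + 10s + 24 = (s + 4)(s + 6).
Hence p(s) = (s + 4) (s + 6), with roots -6, -4.
All eigenvalues have negative real part, so the system is asymptotically stable.

-6, -4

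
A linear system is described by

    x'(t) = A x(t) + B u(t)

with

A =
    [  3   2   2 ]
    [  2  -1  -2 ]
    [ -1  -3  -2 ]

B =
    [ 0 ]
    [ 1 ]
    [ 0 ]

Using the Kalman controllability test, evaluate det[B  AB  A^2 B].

AB = [[2], [-1], [-3]]
A^2B = [[-2], [11], [7]]
Controllability matrix C = [B  AB  A^2B] = [[0, 2, -2], [1, -1, 11], [0, -3, 7]]
Expanding along the first row, det(C) = 0·((-1)·7 - 11·(-3)) - 2·(1·7 - 11·0) + (-2)·(1·(-3) - (-1)·0) = 0·26 - 2·7 + (-2)·(-3) = -8
Since det(C) ≠ 0, rank(C) = 3 and the system is completely controllable.

-8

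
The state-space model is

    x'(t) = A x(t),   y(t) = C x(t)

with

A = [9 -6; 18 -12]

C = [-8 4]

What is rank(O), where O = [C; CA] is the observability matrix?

1

CA = [[0, 0]]
Observability matrix O = [C; CA] = [[-8, 4], [0, 0]]
Every row of O is a scalar multiple of row 1 = [-8, 4] (multipliers 1, 0), so the rows span a one-dimensional space.
O ≠ 0, hence rank(O) = 1.
rank(O) = 1 < n = 2, so the pair (A, C) is not completely observable.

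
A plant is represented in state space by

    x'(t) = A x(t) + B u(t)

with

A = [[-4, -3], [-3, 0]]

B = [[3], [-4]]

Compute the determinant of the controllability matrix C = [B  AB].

-27

AB = [[0], [-9]]
Controllability matrix C = [B  AB] = [[3, 0], [-4, -9]]
det(C) = 3·(-9) - 0·(-4) = -27 - 0 = -27
Since det(C) ≠ 0, rank(C) = 2 and the system is completely controllable.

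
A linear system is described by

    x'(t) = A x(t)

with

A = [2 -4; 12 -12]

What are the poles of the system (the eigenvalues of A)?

det(sI - A) = s^2 - (tr A)s + det A, with tr A = 2 + (-12) = -10 and det A = 2·(-12) - (-4)·12 = -24 - (-48) = 24.
So p(s) = det(sI - A) = s^2 + 10s + 24.
Factor s^2 + 10s + 24: two numbers with sum -10 and product 24 are -4 and -6, so s^2 + 10s + 24 = (s + 4)(s + 6).
Hence p(s) = (s + 4) (s + 6), with roots -6, -4.
All eigenvalues have negative real part, so the system is asymptotically stable.

-6, -4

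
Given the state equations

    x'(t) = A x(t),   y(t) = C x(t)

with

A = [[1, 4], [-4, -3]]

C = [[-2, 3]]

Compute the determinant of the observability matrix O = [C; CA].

CA = [[-14, -17]]
Observability matrix O = [C; CA] = [[-2, 3], [-14, -17]]
det(O) = (-2)·(-17) - 3·(-14) = 34 - (-42) = 76
Since det(O) ≠ 0, rank(O) = 2 and the system is completely observable.

76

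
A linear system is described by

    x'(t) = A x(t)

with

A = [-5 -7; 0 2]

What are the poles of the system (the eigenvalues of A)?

det(sI - A) = s^2 - (tr A)s + det A, with tr A = (-5) + 2 = -3 and det A = (-5)·2 - (-7)·0 = -10 - 0 = -10.
So p(s) = det(sI - A) = s^2 + 3s - 10.
Factor s^2 + 3s - 10: two numbers with sum -3 and product -10 are 2 and -5, so s^2 + 3s - 10 = (s - 2)(s + 5).
Hence p(s) = (s - 2) (s + 5), with roots -5, 2.
At least one eigenvalue has non-negative real part, so the system is not asymptotically stable.

-5, 2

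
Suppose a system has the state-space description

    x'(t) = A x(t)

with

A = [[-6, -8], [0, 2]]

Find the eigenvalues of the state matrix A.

-6, 2

det(sI - A) = s^2 - (tr A)s + det A, with tr A = (-6) + 2 = -4 and det A = (-6)·2 - (-8)·0 = -12 - 0 = -12.
So p(s) = det(sI - A) = s^2 + 4s - 12.
Factor s^2 + 4s - 12: two numbers with sum -4 and product -12 are 2 and -6, so s^2 + 4s - 12 = (s - 2)(s + 6).
Hence p(s) = (s - 2) (s + 6), with roots -6, 2.
At least one eigenvalue has non-negative real part, so the system is not asymptotically stable.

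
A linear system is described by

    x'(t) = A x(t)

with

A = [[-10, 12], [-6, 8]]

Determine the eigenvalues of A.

det(sI - A) = s^2 - (tr A)s + det A, with tr A = (-10) + 8 = -2 and det A = (-10)·8 - 12·(-6) = -80 - (-72) = -8.
So p(s) = det(sI - A) = s^2 + 2s - 8.
Factor s^2 + 2s - 8: two numbers with sum -2 and product -8 are 2 and -4, so s^2 + 2s - 8 = (s - 2)(s + 4).
Hence p(s) = (s - 2) (s + 4), with roots -4, 2.
At least one eigenvalue has non-negative real part, so the system is not asymptotically stable.

-4, 2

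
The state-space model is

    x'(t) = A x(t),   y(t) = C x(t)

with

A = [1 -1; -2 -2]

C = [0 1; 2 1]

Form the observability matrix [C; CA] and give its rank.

CA = [[-2, -2], [0, -4]]
Observability matrix O = [C; CA] = [[0, 1], [2, 1], [-2, -2], [0, -4]]
Take the 2×2 submatrix of O formed by rows 1, 2: [[0, 1], [2, 1]]. Its determinant is 0·1 - 1·2 = 0 - 2 = -2 ≠ 0.
So rank(O) ≥ 2; since O has 2 columns, rank(O) = 2.
rank(O) = 2 = n, so the pair (A, C) is completely observable.

2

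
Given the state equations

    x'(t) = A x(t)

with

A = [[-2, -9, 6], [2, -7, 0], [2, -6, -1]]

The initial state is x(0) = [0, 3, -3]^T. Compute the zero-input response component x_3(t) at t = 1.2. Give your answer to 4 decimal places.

det(sI - A) = s^3 - (tr A)s^2 + (M11 + M22 + M33)s - det A, where Mii is the 2×2 principal minor of A obtained by deleting row i and column i.
tr A = (-2) + (-7) + (-1) = -10; M11 = (-7)·(-1) - 0·(-6) = 7 - 0 = 7; M22 = (-2)·(-1) - 6·2 = 2 - 12 = -10; M33 = (-2)·(-7) - (-9)·2 = 14 - (-18) = 32; sum of minors = 29.
det A = (-2)·((-7)·(-1) - 0·(-6)) - (-9)·(2·(-1) - 0·2) + 6·(2·(-6) - (-7)·2) = (-2)·7 - (-9)·(-2) + 6·2 = -20.
So p(s) = det(sI - A) = s^3 + 10s^2 + 29s + 20.
Rational-root test: any integer root divides 20. Testing small divisors, s = -1 works: p(-1) = -1 + 10 + (-29) + 20 = 0, so (s + 1) is a factor.
Dividing, p(s) = (s + 1)(s^2 + 9s + 20).
Factor s^2 + 9s + 20: two numbers with sum -9 and product 20 are -4 and -5, so s^2 + 9s + 20 = (s + 4)(s + 5).
Hence p(s) = (s + 1) (s + 4) (s + 5), with roots -5, -4, -1.
The eigenvalues -5, -4, -1 are distinct and real, so A is diagonalisable and x(t) = e^{At} x(0) = V diag(e^{λ_i t}) V^{-1} x(0), where the columns of V are the eigenvectors.
λ = -5: A - (-5)I = [[3, -9, 6], [2, -2, 0], [2, -6, 4]]. v must be orthogonal to every row; (row 1) × (row 2) = [12, 12, 12], so take v_1 = [1, 1, 1]^T.
λ = -4: A - (-4)I = [[2, -9, 6], [2, -3, 0], [2, -6, 3]]. v must be orthogonal to every row; (row 1) × (row 2) = [18, 12, 12], so take v_2 = [-3, -2, -2]^T.
λ = -1: A - (-1)I = [[-1, -9, 6], [2, -6, 0], [2, -6, 0]]. v must be orthogonal to every row; (row 1) × (row 2) = [36, 12, 24], so take v_3 = [-3, -1, -2]^T.
V = [v_1 v_2 v_3] = [[1, -3, -3], [1, -2, -1], [1, -2, -2]] has det V = -1, so V^{-1} = adj(V)/det V = [[-2, 0, 3], [-1, -1, 2], [0, 1, -1]].
Modal coordinates z(0) = V^{-1} x(0): (-2)·0 + 0·3 + 3·(-3) = -9; (-1)·0 + (-1)·3 + 2·(-3) = -9; 0·0 + 1·3 + (-1)·(-3) = 6; so z(0) = [-9, -9, 6]^T.
x_3(t) = Σ_i (v_i)_3 · z_i(0) · e^{λ_i t} (row 3 of V times the modal terms).
x_3(1.2) = 1·(-9)·e^{-5·1.2} + (-2)·(-9)·e^{-4·1.2} + (-2)·6·e^{-1·1.2} = (-9)·0.002479 + 18·0.008230 + (-12)·0.301194 = -3.4885.

-3.4885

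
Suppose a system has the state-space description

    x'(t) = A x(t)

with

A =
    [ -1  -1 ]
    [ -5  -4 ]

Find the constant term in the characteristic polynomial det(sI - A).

For a 2×2 matrix, det(sI - A) = s^2 - (tr A)s + det A.
tr A = -5, det A = -1.
So p(s) = s^2 + 5s - 1.
The constant term is -1.

-1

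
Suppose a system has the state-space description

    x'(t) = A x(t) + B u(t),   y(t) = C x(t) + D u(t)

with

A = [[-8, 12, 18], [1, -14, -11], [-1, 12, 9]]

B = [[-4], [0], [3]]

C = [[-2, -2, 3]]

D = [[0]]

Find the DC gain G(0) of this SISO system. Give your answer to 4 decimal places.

G(0) = C(-A)^{-1}B + D = -C A^{-1} B + D.
det A = -60, so A^{-1} = (1/-60)·adj(A) = [[-1/10, -9/5, -2], [-1/30, 9/10, 7/6], [1/30, -7/5, -5/3]]
A^{-1} B = [-28/5, 109/30, -77/15]^T
C A^{-1} B = -172/15
G(0) = D - C A^{-1} B = 0 - (-172/15) = 172/15 ≈ 11.4667

11.4667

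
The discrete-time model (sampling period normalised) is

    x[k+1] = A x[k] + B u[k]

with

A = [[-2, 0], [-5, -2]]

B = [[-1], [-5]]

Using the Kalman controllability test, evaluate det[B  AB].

AB = [[2], [15]]
Controllability matrix C = [B  AB] = [[-1, 2], [-5, 15]]
det(C) = (-1)·15 - 2·(-5) = -15 - (-10) = -5
Since det(C) ≠ 0, rank(C) = 2 and the system is completely controllable.

-5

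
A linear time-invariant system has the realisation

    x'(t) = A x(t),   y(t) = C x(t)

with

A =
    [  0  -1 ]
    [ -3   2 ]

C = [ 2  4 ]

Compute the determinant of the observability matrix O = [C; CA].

CA = [[-12, 6]]
Observability matrix O = [C; CA] = [[2, 4], [-12, 6]]
det(O) = 2·6 - 4·(-12) = 12 - (-48) = 60
Since det(O) ≠ 0, rank(O) = 2 and the system is completely observable.

60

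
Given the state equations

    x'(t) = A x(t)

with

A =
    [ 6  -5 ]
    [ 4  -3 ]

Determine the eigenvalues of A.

det(sI - A) = s^2 - (tr A)s + det A, with tr A = 6 + (-3) = 3 and det A = 6·(-3) - (-5)·4 = -18 - (-20) = 2.
So p(s) = det(sI - A) = s^2 - 3s + 2.
Factor s^2 - 3s + 2: two numbers with sum 3 and product 2 are 2 and 1, so s^2 - 3s + 2 = (s - 2)(s - 1).
Hence p(s) = (s - 2) (s - 1), with roots 1, 2.
At least one eigenvalue has non-negative real part, so the system is not asymptotically stable.

1, 2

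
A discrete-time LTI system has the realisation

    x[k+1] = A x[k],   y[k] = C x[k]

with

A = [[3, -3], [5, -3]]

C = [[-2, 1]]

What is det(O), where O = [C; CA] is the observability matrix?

CA = [[-1, 3]]
Observability matrix O = [C; CA] = [[-2, 1], [-1, 3]]
det(O) = (-2)·3 - 1·(-1) = -6 - (-1) = -5
Since det(O) ≠ 0, rank(O) = 2 and the system is completely observable.

-5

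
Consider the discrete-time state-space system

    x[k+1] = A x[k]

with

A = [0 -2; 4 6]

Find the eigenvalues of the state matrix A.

2, 4

det(zI - A) = z^2 - (tr A)z + det A, with tr A = 0 + 6 = 6 and det A = 0·6 - (-2)·4 = 0 - (-8) = 8.
So p(z) = det(zI - A) = z^2 - 6z + 8.
Factor z^2 - 6z + 8: two numbers with sum 6 and product 8 are 4 and 2, so z^2 - 6z + 8 = (z - 4)(z - 2).
Hence p(z) = (z - 4) (z - 2), with roots 2, 4.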